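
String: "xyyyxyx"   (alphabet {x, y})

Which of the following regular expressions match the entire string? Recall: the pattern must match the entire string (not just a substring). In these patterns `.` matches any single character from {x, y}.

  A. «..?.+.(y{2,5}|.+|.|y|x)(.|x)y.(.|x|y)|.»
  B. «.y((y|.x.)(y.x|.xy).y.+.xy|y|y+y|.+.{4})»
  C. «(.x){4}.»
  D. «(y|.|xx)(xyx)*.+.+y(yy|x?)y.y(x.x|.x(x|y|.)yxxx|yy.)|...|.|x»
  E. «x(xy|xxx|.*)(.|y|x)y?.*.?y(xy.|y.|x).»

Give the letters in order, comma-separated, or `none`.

A → no match
B → match
C → no match
D → no match
E → no match

B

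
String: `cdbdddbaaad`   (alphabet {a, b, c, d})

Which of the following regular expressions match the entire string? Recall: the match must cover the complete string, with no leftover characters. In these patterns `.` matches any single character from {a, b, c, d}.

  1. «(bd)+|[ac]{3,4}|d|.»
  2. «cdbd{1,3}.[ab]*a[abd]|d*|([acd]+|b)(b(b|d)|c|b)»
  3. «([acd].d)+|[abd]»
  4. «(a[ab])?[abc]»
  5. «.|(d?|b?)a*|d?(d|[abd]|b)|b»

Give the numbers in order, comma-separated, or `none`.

1 → no match
2 → match
3 → no match
4 → no match
5 → no match

2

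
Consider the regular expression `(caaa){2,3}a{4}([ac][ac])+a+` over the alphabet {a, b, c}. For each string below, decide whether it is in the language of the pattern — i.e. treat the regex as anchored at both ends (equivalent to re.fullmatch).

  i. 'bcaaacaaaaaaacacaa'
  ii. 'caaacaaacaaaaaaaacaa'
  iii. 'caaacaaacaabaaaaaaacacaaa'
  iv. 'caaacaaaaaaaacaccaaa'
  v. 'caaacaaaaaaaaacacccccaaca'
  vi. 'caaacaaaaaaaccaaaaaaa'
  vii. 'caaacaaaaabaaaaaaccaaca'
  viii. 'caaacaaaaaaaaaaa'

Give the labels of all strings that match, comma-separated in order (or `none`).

i → no match — must start with 'caaa'
ii → match
iii → no match
iv → match
v → match
vi → match
vii → no match
viii → match

ii, iv, v, vi, viii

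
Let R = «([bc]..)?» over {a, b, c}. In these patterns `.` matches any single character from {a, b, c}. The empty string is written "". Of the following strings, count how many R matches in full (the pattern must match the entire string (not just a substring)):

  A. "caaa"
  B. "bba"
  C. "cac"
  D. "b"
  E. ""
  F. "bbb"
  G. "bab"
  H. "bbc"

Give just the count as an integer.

6

A. "caaa" → no match
B. "bba" → match
C. "cac" → match
D. "b" → no match
E. "" → match
F. "bbb" → match
G. "bab" → match
H. "bbc" → match
Total matched: 6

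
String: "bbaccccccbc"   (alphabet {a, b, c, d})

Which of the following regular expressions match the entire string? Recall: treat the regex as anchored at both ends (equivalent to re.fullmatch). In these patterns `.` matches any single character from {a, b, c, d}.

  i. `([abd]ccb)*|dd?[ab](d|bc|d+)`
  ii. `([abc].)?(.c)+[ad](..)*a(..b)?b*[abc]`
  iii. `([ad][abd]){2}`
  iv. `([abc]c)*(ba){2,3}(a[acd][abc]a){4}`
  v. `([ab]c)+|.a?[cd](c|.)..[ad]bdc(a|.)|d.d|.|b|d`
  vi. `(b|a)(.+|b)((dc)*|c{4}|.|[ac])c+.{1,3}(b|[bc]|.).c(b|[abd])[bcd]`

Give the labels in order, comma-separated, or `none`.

vi

i → no match
ii → no match
iii → no match
iv → no match — must end with "a"
v → no match
vi → match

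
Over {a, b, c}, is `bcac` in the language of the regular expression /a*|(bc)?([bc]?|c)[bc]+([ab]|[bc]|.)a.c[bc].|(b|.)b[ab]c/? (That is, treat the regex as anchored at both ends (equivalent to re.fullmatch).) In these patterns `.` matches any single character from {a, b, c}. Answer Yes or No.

No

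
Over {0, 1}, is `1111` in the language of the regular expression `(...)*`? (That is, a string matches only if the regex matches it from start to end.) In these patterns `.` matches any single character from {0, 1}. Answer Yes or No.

No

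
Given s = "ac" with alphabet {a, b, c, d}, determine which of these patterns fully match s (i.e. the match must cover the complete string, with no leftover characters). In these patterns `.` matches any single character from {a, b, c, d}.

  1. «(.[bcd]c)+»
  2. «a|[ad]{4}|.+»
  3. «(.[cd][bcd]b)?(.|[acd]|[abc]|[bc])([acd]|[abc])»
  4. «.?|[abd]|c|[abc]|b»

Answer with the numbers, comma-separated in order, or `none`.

2, 3

1 → no match
2 → match
3 → match
4 → no match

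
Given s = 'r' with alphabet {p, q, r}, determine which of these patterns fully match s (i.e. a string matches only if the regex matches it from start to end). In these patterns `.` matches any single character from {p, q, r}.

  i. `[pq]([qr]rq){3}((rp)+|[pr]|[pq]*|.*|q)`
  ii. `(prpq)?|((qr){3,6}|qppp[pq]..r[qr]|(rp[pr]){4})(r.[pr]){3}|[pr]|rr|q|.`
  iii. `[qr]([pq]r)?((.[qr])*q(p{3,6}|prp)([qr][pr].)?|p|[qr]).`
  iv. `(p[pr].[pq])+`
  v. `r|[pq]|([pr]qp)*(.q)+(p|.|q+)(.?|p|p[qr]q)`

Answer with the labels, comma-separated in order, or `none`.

i → no match
ii → match
iii → no match
iv → no match — must start with 'p'
v → match

ii, v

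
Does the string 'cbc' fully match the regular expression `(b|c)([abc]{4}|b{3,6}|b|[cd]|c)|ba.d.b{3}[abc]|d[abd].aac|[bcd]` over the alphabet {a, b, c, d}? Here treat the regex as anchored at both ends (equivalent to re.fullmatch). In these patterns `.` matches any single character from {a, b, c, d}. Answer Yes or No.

No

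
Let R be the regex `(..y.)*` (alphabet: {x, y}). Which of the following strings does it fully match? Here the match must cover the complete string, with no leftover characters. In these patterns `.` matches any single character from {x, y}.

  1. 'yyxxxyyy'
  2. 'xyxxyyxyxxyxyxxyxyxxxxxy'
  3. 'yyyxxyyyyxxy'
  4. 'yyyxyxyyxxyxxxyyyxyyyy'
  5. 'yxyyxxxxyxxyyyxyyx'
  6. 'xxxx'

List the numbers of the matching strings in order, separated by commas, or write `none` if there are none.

1 → no match
2 → no match
3 → no match
4 → no match
5 → no match
6 → no match

none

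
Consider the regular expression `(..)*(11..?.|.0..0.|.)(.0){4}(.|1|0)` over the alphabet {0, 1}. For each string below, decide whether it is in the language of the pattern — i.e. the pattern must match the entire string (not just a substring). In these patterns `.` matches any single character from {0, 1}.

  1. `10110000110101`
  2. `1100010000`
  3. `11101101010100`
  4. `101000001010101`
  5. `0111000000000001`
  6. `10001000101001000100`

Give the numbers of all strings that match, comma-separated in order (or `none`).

2, 3, 4, 5, 6

1 → no match
2. `1100010000` → match
3 → match
4 → match
5 → match
6 → match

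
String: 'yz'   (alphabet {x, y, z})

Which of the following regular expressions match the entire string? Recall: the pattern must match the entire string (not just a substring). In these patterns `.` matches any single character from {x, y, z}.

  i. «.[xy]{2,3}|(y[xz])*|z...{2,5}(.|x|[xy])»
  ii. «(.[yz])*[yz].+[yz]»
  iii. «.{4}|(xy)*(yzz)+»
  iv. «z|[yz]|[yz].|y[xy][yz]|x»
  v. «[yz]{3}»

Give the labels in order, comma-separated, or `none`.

i, iv

i → match
ii → no match
iii → no match
iv → match
v → no match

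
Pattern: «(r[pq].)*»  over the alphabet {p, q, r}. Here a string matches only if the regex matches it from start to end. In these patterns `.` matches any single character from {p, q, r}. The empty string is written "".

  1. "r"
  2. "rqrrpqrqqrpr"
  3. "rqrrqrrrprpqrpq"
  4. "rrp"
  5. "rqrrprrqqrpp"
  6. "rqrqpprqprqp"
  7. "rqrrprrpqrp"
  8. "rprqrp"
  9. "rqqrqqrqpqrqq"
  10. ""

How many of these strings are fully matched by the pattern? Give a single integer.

3

1 → no match
2 → match
3 → no match
4 → no match
5 → match
6 → no match
7 → no match
8 → no match
9 → no match
10 → match
Total matched: 3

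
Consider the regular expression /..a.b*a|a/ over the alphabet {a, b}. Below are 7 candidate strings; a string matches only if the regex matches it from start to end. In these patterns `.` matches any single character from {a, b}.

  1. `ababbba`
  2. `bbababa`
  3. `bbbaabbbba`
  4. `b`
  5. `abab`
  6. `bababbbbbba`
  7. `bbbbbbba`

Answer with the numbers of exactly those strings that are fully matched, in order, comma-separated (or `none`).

1 → match
2 → no match
3 → no match
4 → no match — must end with `a`
5 → no match — must end with `a`
6 → no match
7 → no match

1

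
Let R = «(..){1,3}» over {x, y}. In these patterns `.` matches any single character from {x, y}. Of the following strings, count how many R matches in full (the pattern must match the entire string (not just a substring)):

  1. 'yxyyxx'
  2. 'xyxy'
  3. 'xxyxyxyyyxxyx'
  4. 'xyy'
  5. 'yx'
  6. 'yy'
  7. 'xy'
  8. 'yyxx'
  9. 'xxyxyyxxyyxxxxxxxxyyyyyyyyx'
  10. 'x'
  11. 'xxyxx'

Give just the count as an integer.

1 → match
2 → match
3 → no match
4 → no match
5 → match
6 → match
7 → match
8 → match
9 → no match
10 → no match
11 → no match
Total matched: 6

6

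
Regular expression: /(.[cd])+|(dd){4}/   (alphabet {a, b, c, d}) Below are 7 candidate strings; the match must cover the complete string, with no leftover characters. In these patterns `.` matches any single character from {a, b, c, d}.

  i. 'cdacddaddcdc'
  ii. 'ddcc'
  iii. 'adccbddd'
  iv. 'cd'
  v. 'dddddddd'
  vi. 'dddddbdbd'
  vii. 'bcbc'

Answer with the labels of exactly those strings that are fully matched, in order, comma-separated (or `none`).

i, ii, iii, iv, v, vii

i → match
ii → match
iii → match
iv → match
v → match
vi → no match
vii → match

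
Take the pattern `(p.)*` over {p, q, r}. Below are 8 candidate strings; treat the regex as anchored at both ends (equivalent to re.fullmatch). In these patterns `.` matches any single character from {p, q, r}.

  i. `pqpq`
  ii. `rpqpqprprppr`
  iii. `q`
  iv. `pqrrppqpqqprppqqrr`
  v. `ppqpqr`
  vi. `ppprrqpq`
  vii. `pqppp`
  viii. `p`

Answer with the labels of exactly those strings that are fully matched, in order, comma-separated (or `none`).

i → match
ii → no match
iii → no match
iv → no match
v → no match
vi → no match
vii → no match
viii → no match

i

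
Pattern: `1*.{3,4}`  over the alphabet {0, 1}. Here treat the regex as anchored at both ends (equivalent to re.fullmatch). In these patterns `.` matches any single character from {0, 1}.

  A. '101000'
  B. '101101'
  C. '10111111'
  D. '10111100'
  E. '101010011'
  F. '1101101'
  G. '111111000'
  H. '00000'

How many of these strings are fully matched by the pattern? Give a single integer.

1

A. '101000' → no match
B. '101101' → no match
C. '10111111' → no match
D. '10111100' → no match
E. '101010011' → no match
F. '1101101' → no match
G. '111111000' → match
H. '00000' → no match
Total matched: 1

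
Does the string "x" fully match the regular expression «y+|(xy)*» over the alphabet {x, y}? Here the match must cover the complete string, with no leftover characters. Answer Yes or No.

No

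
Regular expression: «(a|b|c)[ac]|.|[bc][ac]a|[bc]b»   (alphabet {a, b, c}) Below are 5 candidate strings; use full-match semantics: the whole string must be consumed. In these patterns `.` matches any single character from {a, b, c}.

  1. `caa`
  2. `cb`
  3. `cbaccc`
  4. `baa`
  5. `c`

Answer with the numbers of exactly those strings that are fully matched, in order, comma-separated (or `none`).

1, 2, 4, 5

1 → match
2 → match
3 → no match
4 → match
5 → match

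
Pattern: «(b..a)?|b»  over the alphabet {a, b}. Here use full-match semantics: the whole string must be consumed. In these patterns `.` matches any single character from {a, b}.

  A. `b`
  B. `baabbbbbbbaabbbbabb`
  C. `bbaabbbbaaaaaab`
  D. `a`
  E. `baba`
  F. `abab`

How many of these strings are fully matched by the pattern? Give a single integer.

2

A. `b` → match
B → no match
C → no match
D. `a` → no match
E. `baba` → match
F. `abab` → no match
Total matched: 2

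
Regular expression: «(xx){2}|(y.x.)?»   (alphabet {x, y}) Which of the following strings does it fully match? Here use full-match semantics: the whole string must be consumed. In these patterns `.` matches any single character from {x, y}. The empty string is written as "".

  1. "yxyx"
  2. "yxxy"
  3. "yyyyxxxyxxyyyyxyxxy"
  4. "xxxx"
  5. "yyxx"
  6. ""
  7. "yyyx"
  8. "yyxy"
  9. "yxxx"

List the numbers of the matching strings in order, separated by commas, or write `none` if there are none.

2, 4, 5, 6, 8, 9

1 → no match
2 → match
3 → no match
4 → match
5 → match
6 → match
7 → no match
8 → match
9 → match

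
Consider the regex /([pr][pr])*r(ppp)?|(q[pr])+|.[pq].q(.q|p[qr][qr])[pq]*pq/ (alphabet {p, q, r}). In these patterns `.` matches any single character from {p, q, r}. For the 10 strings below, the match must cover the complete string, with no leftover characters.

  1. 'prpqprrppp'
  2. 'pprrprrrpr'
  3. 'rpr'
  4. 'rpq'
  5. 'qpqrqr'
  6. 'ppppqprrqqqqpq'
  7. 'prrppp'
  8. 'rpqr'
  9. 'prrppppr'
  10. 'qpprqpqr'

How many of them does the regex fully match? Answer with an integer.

3

1 → no match
2 → no match
3 → match
4 → no match
5 → match
6 → no match
7 → match
8 → no match
9 → no match
10 → no match
Total matched: 3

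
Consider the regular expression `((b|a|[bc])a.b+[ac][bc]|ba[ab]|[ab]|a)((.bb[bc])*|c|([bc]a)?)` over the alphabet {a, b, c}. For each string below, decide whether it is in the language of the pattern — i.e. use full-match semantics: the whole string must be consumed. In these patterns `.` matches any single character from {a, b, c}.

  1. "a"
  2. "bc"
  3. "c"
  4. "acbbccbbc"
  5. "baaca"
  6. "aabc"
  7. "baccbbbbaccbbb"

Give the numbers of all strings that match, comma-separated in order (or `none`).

1 → match
2 → match
3 → no match
4 → match
5 → match
6 → no match
7 → no match

1, 2, 4, 5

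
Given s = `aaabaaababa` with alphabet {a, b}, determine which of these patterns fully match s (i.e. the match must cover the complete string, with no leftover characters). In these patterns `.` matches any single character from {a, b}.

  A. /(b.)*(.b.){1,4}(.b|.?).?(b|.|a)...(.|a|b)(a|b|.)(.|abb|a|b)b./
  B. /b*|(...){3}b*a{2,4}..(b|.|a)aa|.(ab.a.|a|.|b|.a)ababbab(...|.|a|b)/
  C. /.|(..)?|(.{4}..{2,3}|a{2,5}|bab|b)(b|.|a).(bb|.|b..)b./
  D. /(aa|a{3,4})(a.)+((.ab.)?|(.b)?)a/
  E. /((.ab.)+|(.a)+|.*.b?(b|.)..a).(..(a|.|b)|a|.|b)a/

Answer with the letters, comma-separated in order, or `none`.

A → no match
B → no match
C → no match
D → match
E → match

D, E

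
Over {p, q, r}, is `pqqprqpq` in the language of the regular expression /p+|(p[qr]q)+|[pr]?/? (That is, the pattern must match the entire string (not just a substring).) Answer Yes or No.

No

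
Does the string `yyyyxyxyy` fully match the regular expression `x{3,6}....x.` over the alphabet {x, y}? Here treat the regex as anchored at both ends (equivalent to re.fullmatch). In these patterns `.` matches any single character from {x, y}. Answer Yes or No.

Every match must start with `x`, but `yyyyxyxyy` does not.

No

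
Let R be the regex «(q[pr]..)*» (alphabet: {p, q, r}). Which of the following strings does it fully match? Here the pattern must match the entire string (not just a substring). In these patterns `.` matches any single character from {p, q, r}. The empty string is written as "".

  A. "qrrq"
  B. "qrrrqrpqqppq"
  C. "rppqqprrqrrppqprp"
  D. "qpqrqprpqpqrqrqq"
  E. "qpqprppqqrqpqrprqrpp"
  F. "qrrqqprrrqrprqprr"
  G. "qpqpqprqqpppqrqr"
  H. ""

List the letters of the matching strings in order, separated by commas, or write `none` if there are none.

A, B, D, G, H

A → match
B → match
C → no match
D → match
E → no match
F → no match
G → match
H → match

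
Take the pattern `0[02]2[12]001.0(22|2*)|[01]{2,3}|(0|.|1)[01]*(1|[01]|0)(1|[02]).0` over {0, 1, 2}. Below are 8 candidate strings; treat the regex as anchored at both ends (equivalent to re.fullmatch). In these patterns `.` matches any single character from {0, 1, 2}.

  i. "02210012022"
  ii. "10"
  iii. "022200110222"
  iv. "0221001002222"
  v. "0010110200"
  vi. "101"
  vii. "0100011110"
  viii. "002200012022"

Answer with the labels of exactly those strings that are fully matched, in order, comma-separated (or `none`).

i → match
ii → match
iii → match
iv → match
v → match
vi → match
vii → match
viii → no match

i, ii, iii, iv, v, vi, vii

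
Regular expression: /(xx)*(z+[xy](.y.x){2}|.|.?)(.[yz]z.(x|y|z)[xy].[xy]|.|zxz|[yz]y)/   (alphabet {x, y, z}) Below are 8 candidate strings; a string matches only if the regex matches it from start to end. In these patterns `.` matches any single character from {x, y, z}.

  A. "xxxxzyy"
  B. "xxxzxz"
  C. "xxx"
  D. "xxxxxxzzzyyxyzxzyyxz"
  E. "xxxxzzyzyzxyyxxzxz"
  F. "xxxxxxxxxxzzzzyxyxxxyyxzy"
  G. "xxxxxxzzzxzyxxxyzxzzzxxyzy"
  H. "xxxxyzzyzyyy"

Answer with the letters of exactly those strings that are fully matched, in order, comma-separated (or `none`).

A, B, C, E, F, G, H

A → match
B → match
C → match
D → no match
E → match
F → match
G → match
H → match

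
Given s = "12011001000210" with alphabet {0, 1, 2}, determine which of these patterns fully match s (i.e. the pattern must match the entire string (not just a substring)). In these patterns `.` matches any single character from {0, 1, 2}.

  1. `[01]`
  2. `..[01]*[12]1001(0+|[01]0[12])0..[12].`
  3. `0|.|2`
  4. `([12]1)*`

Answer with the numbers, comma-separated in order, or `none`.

2

1 → no match
2 → match
3 → no match
4 → no match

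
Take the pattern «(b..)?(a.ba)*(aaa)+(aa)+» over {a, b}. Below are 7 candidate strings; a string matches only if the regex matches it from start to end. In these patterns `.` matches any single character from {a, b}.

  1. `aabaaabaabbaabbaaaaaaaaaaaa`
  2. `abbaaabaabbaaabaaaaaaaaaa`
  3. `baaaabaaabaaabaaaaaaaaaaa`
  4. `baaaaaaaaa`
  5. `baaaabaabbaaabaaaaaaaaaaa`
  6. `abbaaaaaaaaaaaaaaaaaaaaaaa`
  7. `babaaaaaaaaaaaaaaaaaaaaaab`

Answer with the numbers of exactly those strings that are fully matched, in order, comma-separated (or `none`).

1 → match
2 → match
3 → match
4. `baaaaaaaaa` → match
5 → match
6 → match
7 → no match — must end with `aa`

1, 2, 3, 4, 5, 6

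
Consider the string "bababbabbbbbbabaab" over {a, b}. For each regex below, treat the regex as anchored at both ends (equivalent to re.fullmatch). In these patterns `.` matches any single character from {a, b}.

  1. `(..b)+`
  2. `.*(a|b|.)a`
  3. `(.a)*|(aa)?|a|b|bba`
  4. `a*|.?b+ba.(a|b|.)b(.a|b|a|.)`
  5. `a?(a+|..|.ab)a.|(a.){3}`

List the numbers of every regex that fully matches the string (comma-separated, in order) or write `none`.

1 → match
2 → no match — must end with "a"
3 → no match
4 → no match
5 → no match

1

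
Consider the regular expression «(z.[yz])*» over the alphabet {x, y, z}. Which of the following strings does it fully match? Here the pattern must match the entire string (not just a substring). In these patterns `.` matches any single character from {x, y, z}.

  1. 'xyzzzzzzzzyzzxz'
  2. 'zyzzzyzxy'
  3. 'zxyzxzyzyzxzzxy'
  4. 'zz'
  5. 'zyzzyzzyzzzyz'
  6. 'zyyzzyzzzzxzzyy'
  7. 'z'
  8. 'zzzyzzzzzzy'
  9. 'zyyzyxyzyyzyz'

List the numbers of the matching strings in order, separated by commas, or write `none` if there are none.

2, 6

1 → no match
2. 'zyzzzyzxy' → match
3 → no match
4. 'zz' → no match
5 → no match
6 → match
7. 'z' → no match
8. 'zzzyzzzzzzy' → no match
9 → no match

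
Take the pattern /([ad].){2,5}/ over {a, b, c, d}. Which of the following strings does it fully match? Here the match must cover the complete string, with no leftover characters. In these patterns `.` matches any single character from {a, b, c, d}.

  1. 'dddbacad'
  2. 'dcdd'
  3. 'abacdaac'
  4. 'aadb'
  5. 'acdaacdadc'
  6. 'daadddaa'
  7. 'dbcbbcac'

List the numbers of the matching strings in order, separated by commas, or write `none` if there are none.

1, 2, 3, 4, 5, 6

1 → match
2 → match
3 → match
4 → match
5 → match
6 → match
7 → no match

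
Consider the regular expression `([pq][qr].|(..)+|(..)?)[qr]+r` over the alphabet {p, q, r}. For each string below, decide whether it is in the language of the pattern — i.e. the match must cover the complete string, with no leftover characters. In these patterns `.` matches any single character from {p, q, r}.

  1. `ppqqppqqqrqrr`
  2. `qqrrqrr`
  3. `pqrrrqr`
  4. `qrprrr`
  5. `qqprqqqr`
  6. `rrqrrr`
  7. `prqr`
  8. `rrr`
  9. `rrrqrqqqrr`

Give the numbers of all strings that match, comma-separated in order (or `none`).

1, 2, 3, 4, 5, 6, 7, 8, 9

1 → match
2 → match
3 → match
4 → match
5 → match
6 → match
7 → match
8 → match
9 → match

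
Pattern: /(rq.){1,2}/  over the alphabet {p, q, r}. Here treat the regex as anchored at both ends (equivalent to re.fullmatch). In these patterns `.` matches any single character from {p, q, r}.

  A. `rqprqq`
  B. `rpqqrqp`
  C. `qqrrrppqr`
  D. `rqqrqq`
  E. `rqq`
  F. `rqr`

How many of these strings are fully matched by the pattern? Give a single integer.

4

A. `rqprqq` → match
B. `rpqqrqp` → no match — must start with `rq`
C. `qqrrrppqr` → no match — must start with `rq`
D. `rqqrqq` → match
E. `rqq` → match
F. `rqr` → match
Total matched: 4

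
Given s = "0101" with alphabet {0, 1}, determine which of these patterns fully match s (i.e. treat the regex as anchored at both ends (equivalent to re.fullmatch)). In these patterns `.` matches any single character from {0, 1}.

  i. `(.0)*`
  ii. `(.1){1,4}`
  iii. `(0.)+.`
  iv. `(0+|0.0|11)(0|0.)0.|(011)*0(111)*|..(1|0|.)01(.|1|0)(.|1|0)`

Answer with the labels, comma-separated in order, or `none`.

ii

i → no match
ii → match
iii → no match
iv → no match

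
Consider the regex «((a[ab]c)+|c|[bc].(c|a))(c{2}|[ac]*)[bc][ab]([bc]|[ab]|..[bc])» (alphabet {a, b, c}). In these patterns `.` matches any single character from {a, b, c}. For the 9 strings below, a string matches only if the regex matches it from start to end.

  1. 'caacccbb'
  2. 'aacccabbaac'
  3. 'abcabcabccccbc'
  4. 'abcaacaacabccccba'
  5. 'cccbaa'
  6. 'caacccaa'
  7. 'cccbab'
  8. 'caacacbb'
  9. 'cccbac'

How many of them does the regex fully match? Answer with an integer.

9

1 → match
2 → match
3 → match
4 → match
5 → match
6 → match
7 → match
8 → match
9 → match
Total matched: 9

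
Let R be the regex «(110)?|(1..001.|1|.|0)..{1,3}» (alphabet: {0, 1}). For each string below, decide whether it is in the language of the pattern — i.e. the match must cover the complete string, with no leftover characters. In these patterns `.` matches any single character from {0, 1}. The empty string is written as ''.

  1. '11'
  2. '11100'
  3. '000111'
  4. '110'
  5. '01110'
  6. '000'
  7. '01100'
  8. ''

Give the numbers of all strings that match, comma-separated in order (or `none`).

2, 4, 5, 6, 7, 8

1 → no match
2 → match
3 → no match
4 → match
5 → match
6 → match
7 → match
8 → match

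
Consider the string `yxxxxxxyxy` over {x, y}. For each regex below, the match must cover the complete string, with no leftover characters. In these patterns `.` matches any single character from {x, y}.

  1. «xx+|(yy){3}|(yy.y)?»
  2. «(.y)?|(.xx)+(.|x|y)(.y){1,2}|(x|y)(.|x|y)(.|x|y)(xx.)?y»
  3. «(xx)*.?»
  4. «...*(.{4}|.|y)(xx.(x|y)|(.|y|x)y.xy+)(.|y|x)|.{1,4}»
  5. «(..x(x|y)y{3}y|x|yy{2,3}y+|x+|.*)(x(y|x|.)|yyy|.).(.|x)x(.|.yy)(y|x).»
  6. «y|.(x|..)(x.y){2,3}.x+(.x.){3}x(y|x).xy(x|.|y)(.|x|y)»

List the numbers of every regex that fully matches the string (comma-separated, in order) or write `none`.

4, 5

1 → no match
2 → no match
3 → no match
4 → match
5 → match
6 → no match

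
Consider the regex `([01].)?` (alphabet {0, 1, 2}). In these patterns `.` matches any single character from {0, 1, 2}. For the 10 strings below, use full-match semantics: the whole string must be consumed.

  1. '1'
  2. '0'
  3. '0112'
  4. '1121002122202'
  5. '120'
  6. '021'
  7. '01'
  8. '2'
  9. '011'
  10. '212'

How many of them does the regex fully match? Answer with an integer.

1 → no match
2 → no match
3 → no match
4 → no match
5 → no match
6 → no match
7 → match
8 → no match
9 → no match
10 → no match
Total matched: 1

1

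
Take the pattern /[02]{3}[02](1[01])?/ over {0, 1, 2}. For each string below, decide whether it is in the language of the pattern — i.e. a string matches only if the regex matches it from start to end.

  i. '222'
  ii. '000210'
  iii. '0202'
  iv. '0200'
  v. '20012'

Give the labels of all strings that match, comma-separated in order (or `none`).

i. '222' → no match
ii. '000210' → match
iii. '0202' → match
iv. '0200' → match
v. '20012' → no match

ii, iii, iv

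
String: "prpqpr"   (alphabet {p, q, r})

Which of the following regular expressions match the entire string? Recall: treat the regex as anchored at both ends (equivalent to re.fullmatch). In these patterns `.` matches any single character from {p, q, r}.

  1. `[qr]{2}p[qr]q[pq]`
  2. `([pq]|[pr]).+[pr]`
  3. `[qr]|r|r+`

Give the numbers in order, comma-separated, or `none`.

2

1 → no match
2 → match
3 → no match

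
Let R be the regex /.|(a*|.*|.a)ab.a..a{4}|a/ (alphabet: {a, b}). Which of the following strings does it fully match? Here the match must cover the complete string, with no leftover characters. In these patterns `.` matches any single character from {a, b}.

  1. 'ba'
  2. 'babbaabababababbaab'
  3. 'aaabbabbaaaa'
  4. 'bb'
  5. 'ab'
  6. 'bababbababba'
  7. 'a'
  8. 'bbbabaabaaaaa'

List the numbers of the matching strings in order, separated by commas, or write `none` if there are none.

1 → no match
2 → no match
3 → match
4 → no match
5 → no match
6 → no match
7 → match
8 → match

3, 7, 8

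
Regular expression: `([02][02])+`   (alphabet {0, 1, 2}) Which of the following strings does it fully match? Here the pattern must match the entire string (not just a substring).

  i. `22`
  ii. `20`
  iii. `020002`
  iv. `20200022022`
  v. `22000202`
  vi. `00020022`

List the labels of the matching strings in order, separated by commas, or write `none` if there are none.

i, ii, iii, v, vi

i. `22` → match
ii. `20` → match
iii. `020002` → match
iv. `20200022022` → no match
v. `22000202` → match
vi. `00020022` → match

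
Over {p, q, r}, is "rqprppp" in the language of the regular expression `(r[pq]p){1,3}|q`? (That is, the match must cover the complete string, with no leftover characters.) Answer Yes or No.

No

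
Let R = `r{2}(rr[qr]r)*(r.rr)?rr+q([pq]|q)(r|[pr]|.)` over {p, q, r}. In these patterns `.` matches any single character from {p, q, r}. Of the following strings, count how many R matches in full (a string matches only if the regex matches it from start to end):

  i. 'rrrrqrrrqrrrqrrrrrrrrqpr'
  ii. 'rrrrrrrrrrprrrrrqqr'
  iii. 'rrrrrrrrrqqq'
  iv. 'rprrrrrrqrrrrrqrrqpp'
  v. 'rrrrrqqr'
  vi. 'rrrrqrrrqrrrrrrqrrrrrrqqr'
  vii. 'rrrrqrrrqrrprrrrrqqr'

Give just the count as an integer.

5

i → match
ii → no match
iii → match
iv → no match
v → match
vi → match
vii → match
Total matched: 5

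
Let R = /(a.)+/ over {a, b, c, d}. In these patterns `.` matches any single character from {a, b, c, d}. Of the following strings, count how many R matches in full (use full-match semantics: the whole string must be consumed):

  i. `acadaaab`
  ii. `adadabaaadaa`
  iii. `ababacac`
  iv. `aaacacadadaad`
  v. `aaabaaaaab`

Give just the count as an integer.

i. `acadaaab` → match
ii. `adadabaaadaa` → match
iii. `ababacac` → match
iv → no match
v. `aaabaaaaab` → match
Total matched: 4

4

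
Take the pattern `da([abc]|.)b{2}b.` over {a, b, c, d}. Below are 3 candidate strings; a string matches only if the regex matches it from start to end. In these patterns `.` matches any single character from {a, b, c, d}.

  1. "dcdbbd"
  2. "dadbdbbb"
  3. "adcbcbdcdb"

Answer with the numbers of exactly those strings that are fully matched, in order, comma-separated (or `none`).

none

1 → no match — must start with "da"
2 → no match
3 → no match — must start with "da"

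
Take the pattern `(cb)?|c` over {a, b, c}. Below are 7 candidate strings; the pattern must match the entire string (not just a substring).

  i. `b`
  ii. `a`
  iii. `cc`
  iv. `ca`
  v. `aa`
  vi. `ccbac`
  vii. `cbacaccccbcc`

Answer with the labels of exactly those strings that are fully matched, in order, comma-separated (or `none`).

none

i → no match
ii → no match
iii → no match
iv → no match
v → no match
vi → no match
vii → no match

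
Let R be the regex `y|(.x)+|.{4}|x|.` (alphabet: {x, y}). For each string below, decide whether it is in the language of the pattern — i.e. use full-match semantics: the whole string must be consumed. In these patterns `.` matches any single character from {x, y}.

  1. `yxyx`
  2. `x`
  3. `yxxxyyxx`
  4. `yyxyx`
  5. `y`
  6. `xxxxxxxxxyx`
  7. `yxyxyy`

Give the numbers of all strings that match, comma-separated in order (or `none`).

1 → match
2 → match
3 → no match
4 → no match
5 → match
6 → no match
7 → no match

1, 2, 5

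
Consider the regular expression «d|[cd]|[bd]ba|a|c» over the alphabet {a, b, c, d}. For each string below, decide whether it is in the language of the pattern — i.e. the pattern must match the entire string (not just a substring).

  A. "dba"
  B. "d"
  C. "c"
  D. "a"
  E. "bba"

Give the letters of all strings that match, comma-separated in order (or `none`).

A → match
B → match
C → match
D → match
E → match

A, B, C, D, E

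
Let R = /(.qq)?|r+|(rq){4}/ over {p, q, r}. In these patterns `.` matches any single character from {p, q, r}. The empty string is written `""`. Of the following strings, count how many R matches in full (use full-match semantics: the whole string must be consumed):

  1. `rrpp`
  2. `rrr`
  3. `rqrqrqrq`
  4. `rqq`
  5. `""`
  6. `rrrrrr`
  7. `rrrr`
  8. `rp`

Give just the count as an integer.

6

1 → no match
2 → match
3 → match
4 → match
5 → match
6 → match
7 → match
8 → no match
Total matched: 6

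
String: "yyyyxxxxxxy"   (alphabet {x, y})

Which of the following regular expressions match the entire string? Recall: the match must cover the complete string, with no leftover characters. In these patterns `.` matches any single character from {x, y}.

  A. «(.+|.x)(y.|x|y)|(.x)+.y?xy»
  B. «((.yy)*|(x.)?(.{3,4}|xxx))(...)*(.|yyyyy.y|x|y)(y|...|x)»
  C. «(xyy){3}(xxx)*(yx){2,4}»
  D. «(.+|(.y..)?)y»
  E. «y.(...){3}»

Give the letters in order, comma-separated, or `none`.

A, B, D, E

A → match
B → match
C → no match — must start with "xyy"
D → match
E → match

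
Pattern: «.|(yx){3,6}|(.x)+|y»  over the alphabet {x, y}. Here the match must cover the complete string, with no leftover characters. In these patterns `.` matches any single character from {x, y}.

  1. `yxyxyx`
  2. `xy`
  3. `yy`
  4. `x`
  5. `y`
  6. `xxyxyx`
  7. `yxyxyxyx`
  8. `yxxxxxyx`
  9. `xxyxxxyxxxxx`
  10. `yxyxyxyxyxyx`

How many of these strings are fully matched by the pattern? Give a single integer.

8

1. `yxyxyx` → match
2. `xy` → no match
3. `yy` → no match
4. `x` → match
5. `y` → match
6. `xxyxyx` → match
7. `yxyxyxyx` → match
8. `yxxxxxyx` → match
9. `xxyxxxyxxxxx` → match
10. `yxyxyxyxyxyx` → match
Total matched: 8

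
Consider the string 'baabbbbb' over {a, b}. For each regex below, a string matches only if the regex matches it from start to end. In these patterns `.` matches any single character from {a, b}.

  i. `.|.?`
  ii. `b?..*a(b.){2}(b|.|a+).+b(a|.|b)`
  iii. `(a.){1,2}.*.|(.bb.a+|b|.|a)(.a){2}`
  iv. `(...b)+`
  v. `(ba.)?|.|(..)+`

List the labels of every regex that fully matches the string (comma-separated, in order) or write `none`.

iv, v

i → no match
ii → no match
iii → no match
iv → match
v → match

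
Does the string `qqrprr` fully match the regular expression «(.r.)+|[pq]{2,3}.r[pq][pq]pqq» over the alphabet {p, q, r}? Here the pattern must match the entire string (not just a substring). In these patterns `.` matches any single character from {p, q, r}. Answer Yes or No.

No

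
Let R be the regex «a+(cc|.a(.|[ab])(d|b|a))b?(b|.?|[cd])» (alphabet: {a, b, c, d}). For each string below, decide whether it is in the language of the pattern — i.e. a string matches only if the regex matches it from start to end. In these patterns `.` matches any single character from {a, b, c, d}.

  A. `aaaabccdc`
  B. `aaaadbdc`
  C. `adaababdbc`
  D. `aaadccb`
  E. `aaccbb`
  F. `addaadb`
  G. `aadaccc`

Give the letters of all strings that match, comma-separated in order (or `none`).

E

A → no match
B → no match
C → no match
D → no match
E → match
F → no match
G → no match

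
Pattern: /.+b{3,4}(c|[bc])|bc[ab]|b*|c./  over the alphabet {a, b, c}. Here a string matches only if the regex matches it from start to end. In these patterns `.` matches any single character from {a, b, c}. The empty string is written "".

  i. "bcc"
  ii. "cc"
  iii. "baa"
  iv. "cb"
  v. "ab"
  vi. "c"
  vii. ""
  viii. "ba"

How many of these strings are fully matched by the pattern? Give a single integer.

3

i → no match
ii → match
iii → no match
iv → match
v → no match
vi → no match
vii → match
viii → no match
Total matched: 3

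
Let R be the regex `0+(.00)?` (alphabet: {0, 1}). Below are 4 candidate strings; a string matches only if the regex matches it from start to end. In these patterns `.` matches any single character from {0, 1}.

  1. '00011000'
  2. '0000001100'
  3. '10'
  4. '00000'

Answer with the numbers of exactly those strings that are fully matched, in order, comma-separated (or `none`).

4

1 → no match
2 → no match
3 → no match — must start with '0'
4 → match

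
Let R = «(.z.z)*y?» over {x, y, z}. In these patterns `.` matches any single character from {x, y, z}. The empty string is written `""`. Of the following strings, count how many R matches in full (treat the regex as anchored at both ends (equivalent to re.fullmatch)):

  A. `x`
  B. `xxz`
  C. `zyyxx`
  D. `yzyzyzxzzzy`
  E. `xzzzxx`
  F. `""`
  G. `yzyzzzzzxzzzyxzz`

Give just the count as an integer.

A. `x` → no match
B. `xxz` → no match
C. `zyyxx` → no match
D. `yzyzyzxzzzy` → no match
E. `xzzzxx` → no match
F. `""` → match
G → no match
Total matched: 1

1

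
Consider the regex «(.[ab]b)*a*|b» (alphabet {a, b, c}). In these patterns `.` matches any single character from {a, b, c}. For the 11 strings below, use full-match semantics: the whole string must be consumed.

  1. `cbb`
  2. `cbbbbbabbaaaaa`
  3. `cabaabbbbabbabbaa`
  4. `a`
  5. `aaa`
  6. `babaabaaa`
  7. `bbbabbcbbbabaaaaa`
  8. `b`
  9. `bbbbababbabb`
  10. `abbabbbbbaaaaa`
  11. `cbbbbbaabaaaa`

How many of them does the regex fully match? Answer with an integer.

1 → match
2 → match
3 → match
4 → match
5 → match
6 → match
7 → match
8 → match
9 → match
10 → match
11 → match
Total matched: 11

11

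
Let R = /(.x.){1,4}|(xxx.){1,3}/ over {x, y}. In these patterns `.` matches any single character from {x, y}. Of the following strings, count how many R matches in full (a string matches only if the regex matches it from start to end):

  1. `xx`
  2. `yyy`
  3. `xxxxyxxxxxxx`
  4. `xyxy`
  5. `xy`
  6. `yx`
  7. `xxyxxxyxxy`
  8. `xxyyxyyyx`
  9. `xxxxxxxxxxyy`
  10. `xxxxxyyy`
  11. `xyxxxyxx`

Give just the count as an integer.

0

1. `xx` → no match
2. `yyy` → no match
3. `xxxxyxxxxxxx` → no match
4. `xyxy` → no match
5. `xy` → no match
6. `yx` → no match
7. `xxyxxxyxxy` → no match
8. `xxyyxyyyx` → no match
9. `xxxxxxxxxxyy` → no match
10. `xxxxxyyy` → no match
11. `xyxxxyxx` → no match
Total matched: 0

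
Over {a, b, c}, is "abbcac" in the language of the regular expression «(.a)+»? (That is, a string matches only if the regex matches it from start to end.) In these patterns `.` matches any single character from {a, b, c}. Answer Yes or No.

Every match must end with "a", but "abbcac" does not.

No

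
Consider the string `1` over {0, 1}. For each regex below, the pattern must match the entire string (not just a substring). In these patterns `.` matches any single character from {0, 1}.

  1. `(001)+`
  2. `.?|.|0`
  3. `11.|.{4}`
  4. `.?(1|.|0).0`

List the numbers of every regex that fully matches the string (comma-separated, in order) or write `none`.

1 → no match — must start with `001`
2 → match
3 → no match
4 → no match — must end with `0`

2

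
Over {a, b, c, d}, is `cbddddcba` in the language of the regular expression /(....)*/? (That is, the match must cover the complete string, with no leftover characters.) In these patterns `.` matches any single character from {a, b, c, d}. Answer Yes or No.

No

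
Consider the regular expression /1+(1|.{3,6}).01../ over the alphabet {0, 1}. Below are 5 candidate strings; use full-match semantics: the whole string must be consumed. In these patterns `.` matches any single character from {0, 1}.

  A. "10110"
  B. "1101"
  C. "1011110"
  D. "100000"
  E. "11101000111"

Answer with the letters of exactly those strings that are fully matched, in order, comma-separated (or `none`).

A → no match
B → no match
C → no match
D → no match
E → match

E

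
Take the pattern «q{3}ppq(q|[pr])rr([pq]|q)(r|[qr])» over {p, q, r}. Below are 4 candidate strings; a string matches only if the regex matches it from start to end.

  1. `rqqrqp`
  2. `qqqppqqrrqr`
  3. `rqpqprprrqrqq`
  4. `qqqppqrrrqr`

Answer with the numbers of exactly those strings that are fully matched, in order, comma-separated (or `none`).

1 → no match — must start with `q`
2 → match
3 → no match — must start with `q`
4 → match

2, 4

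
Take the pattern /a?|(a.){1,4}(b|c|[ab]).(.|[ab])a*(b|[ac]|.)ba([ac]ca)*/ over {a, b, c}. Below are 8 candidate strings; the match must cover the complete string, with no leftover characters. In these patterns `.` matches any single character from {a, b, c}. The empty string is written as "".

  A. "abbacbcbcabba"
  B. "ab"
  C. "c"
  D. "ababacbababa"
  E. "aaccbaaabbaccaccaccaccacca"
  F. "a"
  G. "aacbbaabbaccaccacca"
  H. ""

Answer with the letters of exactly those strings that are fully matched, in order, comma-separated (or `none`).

A → no match
B → no match
C → no match
D → match
E → match
F → match
G → match
H → match

D, E, F, G, H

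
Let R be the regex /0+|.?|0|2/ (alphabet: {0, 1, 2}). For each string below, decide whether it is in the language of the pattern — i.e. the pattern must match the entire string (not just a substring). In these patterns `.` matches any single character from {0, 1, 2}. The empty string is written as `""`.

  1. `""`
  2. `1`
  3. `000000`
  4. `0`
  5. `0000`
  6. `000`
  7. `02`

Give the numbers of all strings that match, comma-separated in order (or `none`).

1 → match
2 → match
3 → match
4 → match
5 → match
6 → match
7 → no match

1, 2, 3, 4, 5, 6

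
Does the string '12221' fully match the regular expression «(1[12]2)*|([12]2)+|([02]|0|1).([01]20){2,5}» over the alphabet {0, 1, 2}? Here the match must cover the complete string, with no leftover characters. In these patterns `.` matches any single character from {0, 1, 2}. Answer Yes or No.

No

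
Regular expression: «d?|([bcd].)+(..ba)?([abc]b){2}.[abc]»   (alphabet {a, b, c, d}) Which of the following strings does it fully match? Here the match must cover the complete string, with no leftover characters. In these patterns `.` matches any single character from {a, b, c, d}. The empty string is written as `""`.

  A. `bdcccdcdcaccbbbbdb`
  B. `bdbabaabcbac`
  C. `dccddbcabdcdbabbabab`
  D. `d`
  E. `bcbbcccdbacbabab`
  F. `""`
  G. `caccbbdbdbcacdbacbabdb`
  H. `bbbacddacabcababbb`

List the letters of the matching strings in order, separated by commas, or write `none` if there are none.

A, B, C, D, E, F, G, H

A → match
B. `bdbabaabcbac` → match
C → match
D. `d` → match
E → match
F. `""` → match
G → match
H → match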